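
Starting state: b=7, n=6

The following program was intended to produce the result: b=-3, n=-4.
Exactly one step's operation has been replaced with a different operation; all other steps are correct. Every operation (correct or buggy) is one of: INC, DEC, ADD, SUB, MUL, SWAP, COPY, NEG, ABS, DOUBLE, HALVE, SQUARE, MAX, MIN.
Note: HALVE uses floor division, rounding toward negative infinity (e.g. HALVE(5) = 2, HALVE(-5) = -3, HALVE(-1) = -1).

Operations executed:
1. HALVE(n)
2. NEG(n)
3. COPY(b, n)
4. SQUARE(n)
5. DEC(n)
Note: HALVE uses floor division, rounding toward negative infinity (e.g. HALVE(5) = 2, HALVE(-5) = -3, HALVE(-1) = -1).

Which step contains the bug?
Step 4

Trace with buggy code:
Initial: b=7, n=6
After step 1: b=7, n=3
After step 2: b=7, n=-3
After step 3: b=-3, n=-3
After step 4: b=-3, n=9
After step 5: b=-3, n=8
Actual final b=-3, n=8 ≠ expected b=-3, n=-4.
Step 4 is the only position where a single-operation replacement can produce the expected result.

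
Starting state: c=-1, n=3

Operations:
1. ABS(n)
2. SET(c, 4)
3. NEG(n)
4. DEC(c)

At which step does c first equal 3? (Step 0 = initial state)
Step 4

Tracing c:
Initial: c = -1
After step 1: c = -1
After step 2: c = 4
After step 3: c = 4
After step 4: c = 3 ← first occurrence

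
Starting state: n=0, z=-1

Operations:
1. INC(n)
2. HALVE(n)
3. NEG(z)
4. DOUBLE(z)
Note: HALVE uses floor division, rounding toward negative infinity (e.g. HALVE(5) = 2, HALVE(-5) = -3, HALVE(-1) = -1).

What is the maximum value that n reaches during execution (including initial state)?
1

Values of n at each step:
Initial: n = 0
After step 1: n = 1 ← maximum
After step 2: n = 0
After step 3: n = 0
After step 4: n = 0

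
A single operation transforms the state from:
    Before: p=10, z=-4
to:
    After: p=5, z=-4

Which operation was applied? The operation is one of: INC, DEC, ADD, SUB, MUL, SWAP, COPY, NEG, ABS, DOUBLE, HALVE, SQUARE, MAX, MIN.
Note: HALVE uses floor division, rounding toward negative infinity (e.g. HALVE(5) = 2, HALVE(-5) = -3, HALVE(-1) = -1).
HALVE(p)

Analyzing the change:
Before: p=10, z=-4
After: p=5, z=-4
Variable p changed from 10 to 5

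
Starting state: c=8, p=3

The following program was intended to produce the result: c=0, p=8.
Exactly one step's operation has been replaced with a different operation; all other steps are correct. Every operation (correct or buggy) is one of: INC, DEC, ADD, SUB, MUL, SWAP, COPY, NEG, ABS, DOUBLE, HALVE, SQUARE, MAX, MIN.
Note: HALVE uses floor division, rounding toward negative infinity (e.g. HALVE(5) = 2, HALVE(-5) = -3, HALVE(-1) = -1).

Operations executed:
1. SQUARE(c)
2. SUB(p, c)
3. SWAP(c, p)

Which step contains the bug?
Step 1

Trace with buggy code:
Initial: c=8, p=3
After step 1: c=64, p=3
After step 2: c=64, p=-61
After step 3: c=-61, p=64
Actual final c=-61, p=64 ≠ expected c=0, p=8.
Step 1 is the only position where a single-operation replacement can produce the expected result.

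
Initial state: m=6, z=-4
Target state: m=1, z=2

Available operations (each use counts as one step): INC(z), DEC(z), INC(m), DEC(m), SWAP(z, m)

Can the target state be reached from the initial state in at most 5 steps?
No

The target state cannot be reached within 5 steps.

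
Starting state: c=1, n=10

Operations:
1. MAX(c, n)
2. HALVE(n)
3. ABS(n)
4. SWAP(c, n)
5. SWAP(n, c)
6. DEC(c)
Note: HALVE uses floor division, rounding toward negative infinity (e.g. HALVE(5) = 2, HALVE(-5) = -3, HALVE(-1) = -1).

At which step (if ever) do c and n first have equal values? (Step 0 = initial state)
Step 1

c and n first become equal after step 1.

Comparing values at each step:
Initial: c=1, n=10
After step 1: c=10, n=10 ← equal!
After step 2: c=10, n=5
After step 3: c=10, n=5
After step 4: c=5, n=10
After step 5: c=10, n=5
After step 6: c=9, n=5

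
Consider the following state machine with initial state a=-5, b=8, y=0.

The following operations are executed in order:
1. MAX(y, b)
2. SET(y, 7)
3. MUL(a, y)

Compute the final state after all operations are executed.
{a: -35, b: 8, y: 7}

Step-by-step execution:
Initial: a=-5, b=8, y=0
After step 1 (MAX(y, b)): a=-5, b=8, y=8
After step 2 (SET(y, 7)): a=-5, b=8, y=7
After step 3 (MUL(a, y)): a=-35, b=8, y=7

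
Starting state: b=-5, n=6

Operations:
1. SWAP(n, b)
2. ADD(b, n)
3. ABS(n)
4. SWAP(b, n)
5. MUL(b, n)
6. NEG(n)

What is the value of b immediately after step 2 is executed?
b = 1

Tracing b through execution:
Initial: b = -5
After step 1 (SWAP(n, b)): b = 6
After step 2 (ADD(b, n)): b = 1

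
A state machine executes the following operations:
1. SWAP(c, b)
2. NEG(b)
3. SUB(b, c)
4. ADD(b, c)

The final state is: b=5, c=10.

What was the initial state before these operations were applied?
b=10, c=-5

Working backwards:
Final state: b=5, c=10
Before step 4 (ADD(b, c)): b=-5, c=10
Before step 3 (SUB(b, c)): b=5, c=10
Before step 2 (NEG(b)): b=-5, c=10
Before step 1 (SWAP(c, b)): b=10, c=-5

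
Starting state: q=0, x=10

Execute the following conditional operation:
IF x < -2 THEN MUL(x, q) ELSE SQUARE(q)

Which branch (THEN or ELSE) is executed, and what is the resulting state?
Branch: ELSE, Final state: q=0, x=10

Evaluating condition: x < -2
x = 10
Condition is False, so ELSE branch executes
After SQUARE(q): q=0, x=10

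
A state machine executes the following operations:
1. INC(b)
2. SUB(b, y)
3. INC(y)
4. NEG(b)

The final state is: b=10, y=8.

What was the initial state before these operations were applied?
b=-4, y=7

Working backwards:
Final state: b=10, y=8
Before step 4 (NEG(b)): b=-10, y=8
Before step 3 (INC(y)): b=-10, y=7
Before step 2 (SUB(b, y)): b=-3, y=7
Before step 1 (INC(b)): b=-4, y=7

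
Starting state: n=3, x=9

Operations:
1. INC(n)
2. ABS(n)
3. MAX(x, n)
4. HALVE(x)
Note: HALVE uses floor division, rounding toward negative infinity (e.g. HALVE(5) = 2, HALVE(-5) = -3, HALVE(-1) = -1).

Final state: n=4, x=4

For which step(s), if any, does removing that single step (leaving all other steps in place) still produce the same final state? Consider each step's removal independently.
Step(s) 2, 3

Testing removal of each single step:
Without step 1: final = n=3, x=4 (different)
Without step 2: final = n=4, x=4 (same)
Without step 3: final = n=4, x=4 (same)
Without step 4: final = n=4, x=9 (different)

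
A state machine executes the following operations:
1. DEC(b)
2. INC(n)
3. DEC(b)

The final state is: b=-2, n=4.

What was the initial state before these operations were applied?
b=0, n=3

Working backwards:
Final state: b=-2, n=4
Before step 3 (DEC(b)): b=-1, n=4
Before step 2 (INC(n)): b=-1, n=3
Before step 1 (DEC(b)): b=0, n=3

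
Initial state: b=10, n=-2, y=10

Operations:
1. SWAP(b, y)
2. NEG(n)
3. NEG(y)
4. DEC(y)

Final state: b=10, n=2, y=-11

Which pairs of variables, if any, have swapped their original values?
None

Comparing initial and final values:
b: 10 → 10
y: 10 → -11
n: -2 → 2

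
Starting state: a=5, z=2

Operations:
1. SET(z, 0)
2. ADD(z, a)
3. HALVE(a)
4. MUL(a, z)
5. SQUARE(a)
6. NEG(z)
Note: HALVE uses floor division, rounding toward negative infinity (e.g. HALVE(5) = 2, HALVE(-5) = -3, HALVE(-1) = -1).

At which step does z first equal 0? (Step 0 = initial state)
Step 1

Tracing z:
Initial: z = 2
After step 1: z = 0 ← first occurrence
After step 2: z = 5
After step 3: z = 5
After step 4: z = 5
After step 5: z = 5
After step 6: z = -5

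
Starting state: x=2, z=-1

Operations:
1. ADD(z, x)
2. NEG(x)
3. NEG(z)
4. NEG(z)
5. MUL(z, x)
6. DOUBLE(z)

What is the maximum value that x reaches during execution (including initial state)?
2

Values of x at each step:
Initial: x = 2 ← maximum
After step 1: x = 2
After step 2: x = -2
After step 3: x = -2
After step 4: x = -2
After step 5: x = -2
After step 6: x = -2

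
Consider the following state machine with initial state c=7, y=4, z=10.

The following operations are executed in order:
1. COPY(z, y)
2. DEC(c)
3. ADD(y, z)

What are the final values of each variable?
{c: 6, y: 8, z: 4}

Step-by-step execution:
Initial: c=7, y=4, z=10
After step 1 (COPY(z, y)): c=7, y=4, z=4
After step 2 (DEC(c)): c=6, y=4, z=4
After step 3 (ADD(y, z)): c=6, y=8, z=4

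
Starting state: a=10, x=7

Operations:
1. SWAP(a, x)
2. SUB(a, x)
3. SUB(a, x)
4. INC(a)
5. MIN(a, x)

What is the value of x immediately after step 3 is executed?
x = 10

Tracing x through execution:
Initial: x = 7
After step 1 (SWAP(a, x)): x = 10
After step 2 (SUB(a, x)): x = 10
After step 3 (SUB(a, x)): x = 10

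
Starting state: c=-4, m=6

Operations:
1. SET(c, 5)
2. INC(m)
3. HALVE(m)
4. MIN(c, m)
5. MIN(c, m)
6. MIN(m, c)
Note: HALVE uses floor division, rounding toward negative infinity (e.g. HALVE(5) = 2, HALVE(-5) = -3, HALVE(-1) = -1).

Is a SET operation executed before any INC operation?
Yes

First SET: step 1
First INC: step 2
Since 1 < 2, SET comes first.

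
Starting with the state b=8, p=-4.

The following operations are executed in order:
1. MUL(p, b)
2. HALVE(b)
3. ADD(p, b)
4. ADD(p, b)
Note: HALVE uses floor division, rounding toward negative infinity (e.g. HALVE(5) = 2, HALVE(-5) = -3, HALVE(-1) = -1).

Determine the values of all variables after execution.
{b: 4, p: -24}

Step-by-step execution:
Initial: b=8, p=-4
After step 1 (MUL(p, b)): b=8, p=-32
After step 2 (HALVE(b)): b=4, p=-32
After step 3 (ADD(p, b)): b=4, p=-28
After step 4 (ADD(p, b)): b=4, p=-24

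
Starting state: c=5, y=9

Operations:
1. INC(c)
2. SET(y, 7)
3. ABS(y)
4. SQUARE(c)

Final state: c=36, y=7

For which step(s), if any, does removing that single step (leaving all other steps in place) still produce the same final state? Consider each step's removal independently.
Step(s) 3

Testing removal of each single step:
Without step 1: final = c=25, y=7 (different)
Without step 2: final = c=36, y=9 (different)
Without step 3: final = c=36, y=7 (same)
Without step 4: final = c=6, y=7 (different)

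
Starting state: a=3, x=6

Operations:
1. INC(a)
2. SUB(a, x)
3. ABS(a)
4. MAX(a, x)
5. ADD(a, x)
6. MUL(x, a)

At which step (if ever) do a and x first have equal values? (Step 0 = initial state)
Step 4

a and x first become equal after step 4.

Comparing values at each step:
Initial: a=3, x=6
After step 1: a=4, x=6
After step 2: a=-2, x=6
After step 3: a=2, x=6
After step 4: a=6, x=6 ← equal!
After step 5: a=12, x=6
After step 6: a=12, x=72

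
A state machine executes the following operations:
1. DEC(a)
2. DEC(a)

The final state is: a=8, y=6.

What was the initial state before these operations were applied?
a=10, y=6

Working backwards:
Final state: a=8, y=6
Before step 2 (DEC(a)): a=9, y=6
Before step 1 (DEC(a)): a=10, y=6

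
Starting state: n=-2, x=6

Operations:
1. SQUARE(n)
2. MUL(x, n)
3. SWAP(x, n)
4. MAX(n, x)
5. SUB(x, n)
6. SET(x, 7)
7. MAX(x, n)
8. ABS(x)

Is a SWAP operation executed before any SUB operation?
Yes

First SWAP: step 3
First SUB: step 5
Since 3 < 5, SWAP comes first.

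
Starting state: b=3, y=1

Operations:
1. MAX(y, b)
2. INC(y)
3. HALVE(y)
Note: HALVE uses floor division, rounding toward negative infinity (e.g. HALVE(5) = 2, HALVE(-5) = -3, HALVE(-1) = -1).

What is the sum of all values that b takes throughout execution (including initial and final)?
12

Values of b at each step:
Initial: b = 3
After step 1: b = 3
After step 2: b = 3
After step 3: b = 3
Sum = 3 + 3 + 3 + 3 = 12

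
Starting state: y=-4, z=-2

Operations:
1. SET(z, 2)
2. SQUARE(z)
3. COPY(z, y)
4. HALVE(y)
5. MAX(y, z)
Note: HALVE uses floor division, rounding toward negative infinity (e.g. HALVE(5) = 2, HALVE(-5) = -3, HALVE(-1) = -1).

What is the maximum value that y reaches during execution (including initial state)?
-2

Values of y at each step:
Initial: y = -4
After step 1: y = -4
After step 2: y = -4
After step 3: y = -4
After step 4: y = -2 ← maximum
After step 5: y = -2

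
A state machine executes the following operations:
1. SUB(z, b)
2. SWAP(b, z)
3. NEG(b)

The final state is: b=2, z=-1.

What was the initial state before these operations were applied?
b=-1, z=-3

Working backwards:
Final state: b=2, z=-1
Before step 3 (NEG(b)): b=-2, z=-1
Before step 2 (SWAP(b, z)): b=-1, z=-2
Before step 1 (SUB(z, b)): b=-1, z=-3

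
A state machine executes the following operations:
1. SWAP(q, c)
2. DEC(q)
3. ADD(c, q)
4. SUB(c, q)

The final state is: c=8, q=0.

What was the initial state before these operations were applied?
c=1, q=8

Working backwards:
Final state: c=8, q=0
Before step 4 (SUB(c, q)): c=8, q=0
Before step 3 (ADD(c, q)): c=8, q=0
Before step 2 (DEC(q)): c=8, q=1
Before step 1 (SWAP(q, c)): c=1, q=8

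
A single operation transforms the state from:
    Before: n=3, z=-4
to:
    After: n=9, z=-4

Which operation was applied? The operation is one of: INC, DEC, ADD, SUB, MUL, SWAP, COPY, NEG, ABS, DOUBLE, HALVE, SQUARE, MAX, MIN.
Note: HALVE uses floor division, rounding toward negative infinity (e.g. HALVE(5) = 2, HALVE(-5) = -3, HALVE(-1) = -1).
SQUARE(n)

Analyzing the change:
Before: n=3, z=-4
After: n=9, z=-4
Variable n changed from 3 to 9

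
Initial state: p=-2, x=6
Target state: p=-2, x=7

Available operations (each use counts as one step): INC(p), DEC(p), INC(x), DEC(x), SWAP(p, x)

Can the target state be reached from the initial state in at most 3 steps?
Yes

Path (1 step): INC(x)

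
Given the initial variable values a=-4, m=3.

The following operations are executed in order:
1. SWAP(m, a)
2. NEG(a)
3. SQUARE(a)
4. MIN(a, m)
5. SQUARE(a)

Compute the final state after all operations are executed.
{a: 16, m: -4}

Step-by-step execution:
Initial: a=-4, m=3
After step 1 (SWAP(m, a)): a=3, m=-4
After step 2 (NEG(a)): a=-3, m=-4
After step 3 (SQUARE(a)): a=9, m=-4
After step 4 (MIN(a, m)): a=-4, m=-4
After step 5 (SQUARE(a)): a=16, m=-4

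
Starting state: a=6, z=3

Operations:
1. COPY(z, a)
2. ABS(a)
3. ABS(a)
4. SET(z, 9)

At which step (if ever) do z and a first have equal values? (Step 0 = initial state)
Step 1

z and a first become equal after step 1.

Comparing values at each step:
Initial: z=3, a=6
After step 1: z=6, a=6 ← equal!
After step 2: z=6, a=6 ← equal!
After step 3: z=6, a=6 ← equal!
After step 4: z=9, a=6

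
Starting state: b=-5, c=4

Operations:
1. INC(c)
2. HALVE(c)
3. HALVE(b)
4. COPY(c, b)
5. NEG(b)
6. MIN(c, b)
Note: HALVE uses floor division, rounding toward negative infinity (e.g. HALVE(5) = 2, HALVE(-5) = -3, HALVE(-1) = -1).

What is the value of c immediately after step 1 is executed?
c = 5

Tracing c through execution:
Initial: c = 4
After step 1 (INC(c)): c = 5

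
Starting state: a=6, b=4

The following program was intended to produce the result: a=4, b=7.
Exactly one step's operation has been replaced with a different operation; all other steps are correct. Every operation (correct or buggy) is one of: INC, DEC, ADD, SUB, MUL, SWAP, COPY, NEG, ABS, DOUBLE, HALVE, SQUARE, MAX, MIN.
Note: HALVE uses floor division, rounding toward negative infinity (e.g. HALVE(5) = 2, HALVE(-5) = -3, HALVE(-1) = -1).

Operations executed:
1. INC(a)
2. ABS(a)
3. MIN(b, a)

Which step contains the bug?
Step 3

Trace with buggy code:
Initial: a=6, b=4
After step 1: a=7, b=4
After step 2: a=7, b=4
After step 3: a=7, b=4
Actual final a=7, b=4 ≠ expected a=4, b=7.
Step 3 is the only position where a single-operation replacement can produce the expected result.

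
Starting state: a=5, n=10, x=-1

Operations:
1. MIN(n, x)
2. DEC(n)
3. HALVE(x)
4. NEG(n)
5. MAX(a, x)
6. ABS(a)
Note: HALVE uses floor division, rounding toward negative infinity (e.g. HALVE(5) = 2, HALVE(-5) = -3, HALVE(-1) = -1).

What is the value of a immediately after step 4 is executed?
a = 5

Tracing a through execution:
Initial: a = 5
After step 1 (MIN(n, x)): a = 5
After step 2 (DEC(n)): a = 5
After step 3 (HALVE(x)): a = 5
After step 4 (NEG(n)): a = 5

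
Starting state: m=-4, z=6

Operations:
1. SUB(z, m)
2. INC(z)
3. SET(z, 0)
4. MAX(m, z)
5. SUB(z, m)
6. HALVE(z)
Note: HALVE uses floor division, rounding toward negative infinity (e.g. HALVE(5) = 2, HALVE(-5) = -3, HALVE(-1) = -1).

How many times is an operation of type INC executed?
1

Counting INC operations:
Step 2: INC(z) ← INC
Total: 1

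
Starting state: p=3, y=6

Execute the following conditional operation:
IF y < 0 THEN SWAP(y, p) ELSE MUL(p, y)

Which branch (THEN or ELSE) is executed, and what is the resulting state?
Branch: ELSE, Final state: p=18, y=6

Evaluating condition: y < 0
y = 6
Condition is False, so ELSE branch executes
After MUL(p, y): p=18, y=6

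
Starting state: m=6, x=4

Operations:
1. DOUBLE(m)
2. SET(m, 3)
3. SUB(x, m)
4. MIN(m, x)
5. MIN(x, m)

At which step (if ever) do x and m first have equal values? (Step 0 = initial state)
Step 4

x and m first become equal after step 4.

Comparing values at each step:
Initial: x=4, m=6
After step 1: x=4, m=12
After step 2: x=4, m=3
After step 3: x=1, m=3
After step 4: x=1, m=1 ← equal!
After step 5: x=1, m=1 ← equal!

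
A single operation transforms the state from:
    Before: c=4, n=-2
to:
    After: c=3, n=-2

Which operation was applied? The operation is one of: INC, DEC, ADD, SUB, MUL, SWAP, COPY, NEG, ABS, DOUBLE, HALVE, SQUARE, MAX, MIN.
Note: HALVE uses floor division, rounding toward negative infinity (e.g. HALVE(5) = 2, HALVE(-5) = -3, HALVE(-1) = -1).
DEC(c)

Analyzing the change:
Before: c=4, n=-2
After: c=3, n=-2
Variable c changed from 4 to 3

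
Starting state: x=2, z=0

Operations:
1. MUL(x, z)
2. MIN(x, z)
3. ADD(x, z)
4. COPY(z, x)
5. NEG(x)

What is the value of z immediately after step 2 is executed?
z = 0

Tracing z through execution:
Initial: z = 0
After step 1 (MUL(x, z)): z = 0
After step 2 (MIN(x, z)): z = 0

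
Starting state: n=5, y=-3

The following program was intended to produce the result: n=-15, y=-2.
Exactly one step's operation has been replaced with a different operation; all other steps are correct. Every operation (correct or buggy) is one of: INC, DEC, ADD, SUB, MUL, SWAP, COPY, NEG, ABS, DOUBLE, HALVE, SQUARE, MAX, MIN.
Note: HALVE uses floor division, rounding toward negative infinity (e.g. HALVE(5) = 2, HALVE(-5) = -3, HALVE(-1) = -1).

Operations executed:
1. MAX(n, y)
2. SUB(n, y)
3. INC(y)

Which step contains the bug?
Step 2

Trace with buggy code:
Initial: n=5, y=-3
After step 1: n=5, y=-3
After step 2: n=8, y=-3
After step 3: n=8, y=-2
Actual final n=8, y=-2 ≠ expected n=-15, y=-2.
Step 2 is the only position where a single-operation replacement can produce the expected result.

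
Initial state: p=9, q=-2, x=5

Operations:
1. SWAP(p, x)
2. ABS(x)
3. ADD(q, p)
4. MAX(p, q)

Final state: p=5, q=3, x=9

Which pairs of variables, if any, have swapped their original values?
(x, p)

Comparing initial and final values:
q: -2 → 3
x: 5 → 9
p: 9 → 5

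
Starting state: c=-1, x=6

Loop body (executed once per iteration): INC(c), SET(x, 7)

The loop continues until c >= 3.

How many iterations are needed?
4

Tracing iterations:
Initial: c=-1, x=6
After iteration 1: c=0, x=7
After iteration 2: c=1, x=7
After iteration 3: c=2, x=7
After iteration 4: c=3, x=7
c >= 3 now holds, so the loop exits after 4 iterations.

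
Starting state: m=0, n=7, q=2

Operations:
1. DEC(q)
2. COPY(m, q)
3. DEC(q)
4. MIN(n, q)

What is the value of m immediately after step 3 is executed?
m = 1

Tracing m through execution:
Initial: m = 0
After step 1 (DEC(q)): m = 0
After step 2 (COPY(m, q)): m = 1
After step 3 (DEC(q)): m = 1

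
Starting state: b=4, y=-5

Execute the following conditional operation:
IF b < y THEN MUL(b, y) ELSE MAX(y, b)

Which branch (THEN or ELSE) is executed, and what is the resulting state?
Branch: ELSE, Final state: b=4, y=4

Evaluating condition: b < y
b = 4, y = -5
Condition is False, so ELSE branch executes
After MAX(y, b): b=4, y=4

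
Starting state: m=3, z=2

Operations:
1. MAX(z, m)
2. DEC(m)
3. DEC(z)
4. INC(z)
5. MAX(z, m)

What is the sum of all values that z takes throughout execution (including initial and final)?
16

Values of z at each step:
Initial: z = 2
After step 1: z = 3
After step 2: z = 3
After step 3: z = 2
After step 4: z = 3
After step 5: z = 3
Sum = 2 + 3 + 3 + 2 + 3 + 3 = 16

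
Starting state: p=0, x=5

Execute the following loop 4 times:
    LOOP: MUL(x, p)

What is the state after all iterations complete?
p=0, x=0

Iteration trace:
Start: p=0, x=5
After iteration 1: p=0, x=0
After iteration 2: p=0, x=0
After iteration 3: p=0, x=0
After iteration 4: p=0, x=0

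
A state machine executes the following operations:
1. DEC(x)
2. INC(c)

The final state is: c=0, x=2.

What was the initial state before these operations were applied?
c=-1, x=3

Working backwards:
Final state: c=0, x=2
Before step 2 (INC(c)): c=-1, x=2
Before step 1 (DEC(x)): c=-1, x=3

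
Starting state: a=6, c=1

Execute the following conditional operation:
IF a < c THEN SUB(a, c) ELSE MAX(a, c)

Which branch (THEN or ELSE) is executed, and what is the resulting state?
Branch: ELSE, Final state: a=6, c=1

Evaluating condition: a < c
a = 6, c = 1
Condition is False, so ELSE branch executes
After MAX(a, c): a=6, c=1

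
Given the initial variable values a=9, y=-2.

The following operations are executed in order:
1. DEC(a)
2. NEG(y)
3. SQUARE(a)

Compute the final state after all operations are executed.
{a: 64, y: 2}

Step-by-step execution:
Initial: a=9, y=-2
After step 1 (DEC(a)): a=8, y=-2
After step 2 (NEG(y)): a=8, y=2
After step 3 (SQUARE(a)): a=64, y=2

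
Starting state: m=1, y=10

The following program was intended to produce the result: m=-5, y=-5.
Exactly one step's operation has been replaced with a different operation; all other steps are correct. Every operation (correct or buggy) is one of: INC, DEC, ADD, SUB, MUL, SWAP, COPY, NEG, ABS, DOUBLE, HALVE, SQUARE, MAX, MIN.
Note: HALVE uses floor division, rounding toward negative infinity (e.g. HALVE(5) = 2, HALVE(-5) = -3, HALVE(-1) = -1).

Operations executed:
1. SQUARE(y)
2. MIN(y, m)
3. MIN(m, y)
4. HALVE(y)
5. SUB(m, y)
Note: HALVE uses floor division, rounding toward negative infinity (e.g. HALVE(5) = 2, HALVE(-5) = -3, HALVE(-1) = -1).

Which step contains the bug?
Step 1

Trace with buggy code:
Initial: m=1, y=10
After step 1: m=1, y=100
After step 2: m=1, y=1
After step 3: m=1, y=1
After step 4: m=1, y=0
After step 5: m=1, y=0
Actual final m=1, y=0 ≠ expected m=-5, y=-5.
Step 1 is the only position where a single-operation replacement can produce the expected result.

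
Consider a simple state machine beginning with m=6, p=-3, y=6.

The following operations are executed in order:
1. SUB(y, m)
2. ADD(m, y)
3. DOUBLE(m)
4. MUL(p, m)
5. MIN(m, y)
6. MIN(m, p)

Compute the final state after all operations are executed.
{m: -36, p: -36, y: 0}

Step-by-step execution:
Initial: m=6, p=-3, y=6
After step 1 (SUB(y, m)): m=6, p=-3, y=0
After step 2 (ADD(m, y)): m=6, p=-3, y=0
After step 3 (DOUBLE(m)): m=12, p=-3, y=0
After step 4 (MUL(p, m)): m=12, p=-36, y=0
After step 5 (MIN(m, y)): m=0, p=-36, y=0
After step 6 (MIN(m, p)): m=-36, p=-36, y=0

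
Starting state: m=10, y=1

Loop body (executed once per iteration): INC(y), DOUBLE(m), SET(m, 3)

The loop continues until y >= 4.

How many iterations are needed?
3

Tracing iterations:
Initial: m=10, y=1
After iteration 1: m=3, y=2
After iteration 2: m=3, y=3
After iteration 3: m=3, y=4
y >= 4 now holds, so the loop exits after 3 iterations.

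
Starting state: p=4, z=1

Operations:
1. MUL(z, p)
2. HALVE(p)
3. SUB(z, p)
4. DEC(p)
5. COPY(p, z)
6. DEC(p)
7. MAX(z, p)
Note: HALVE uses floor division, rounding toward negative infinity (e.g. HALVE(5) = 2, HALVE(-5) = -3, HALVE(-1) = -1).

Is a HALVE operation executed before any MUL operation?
No

First HALVE: step 2
First MUL: step 1
Since 2 > 1, MUL comes first.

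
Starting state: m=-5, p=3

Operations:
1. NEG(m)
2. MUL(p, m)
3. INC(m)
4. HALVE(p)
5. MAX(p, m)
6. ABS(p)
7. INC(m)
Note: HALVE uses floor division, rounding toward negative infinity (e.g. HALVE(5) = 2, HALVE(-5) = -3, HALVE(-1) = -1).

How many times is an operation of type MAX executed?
1

Counting MAX operations:
Step 5: MAX(p, m) ← MAX
Total: 1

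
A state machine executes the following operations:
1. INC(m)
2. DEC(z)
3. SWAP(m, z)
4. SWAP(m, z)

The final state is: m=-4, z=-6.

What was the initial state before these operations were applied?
m=-5, z=-5

Working backwards:
Final state: m=-4, z=-6
Before step 4 (SWAP(m, z)): m=-6, z=-4
Before step 3 (SWAP(m, z)): m=-4, z=-6
Before step 2 (DEC(z)): m=-4, z=-5
Before step 1 (INC(m)): m=-5, z=-5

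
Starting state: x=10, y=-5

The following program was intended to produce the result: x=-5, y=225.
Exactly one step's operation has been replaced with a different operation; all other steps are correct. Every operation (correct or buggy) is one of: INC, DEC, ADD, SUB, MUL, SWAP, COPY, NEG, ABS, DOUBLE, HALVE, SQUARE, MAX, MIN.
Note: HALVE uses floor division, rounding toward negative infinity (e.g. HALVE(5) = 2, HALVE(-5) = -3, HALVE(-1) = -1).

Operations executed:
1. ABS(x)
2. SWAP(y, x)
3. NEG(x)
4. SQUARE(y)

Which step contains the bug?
Step 3

Trace with buggy code:
Initial: x=10, y=-5
After step 1: x=10, y=-5
After step 2: x=-5, y=10
After step 3: x=5, y=10
After step 4: x=5, y=100
Actual final x=5, y=100 ≠ expected x=-5, y=225.
Step 3 is the only position where a single-operation replacement can produce the expected result.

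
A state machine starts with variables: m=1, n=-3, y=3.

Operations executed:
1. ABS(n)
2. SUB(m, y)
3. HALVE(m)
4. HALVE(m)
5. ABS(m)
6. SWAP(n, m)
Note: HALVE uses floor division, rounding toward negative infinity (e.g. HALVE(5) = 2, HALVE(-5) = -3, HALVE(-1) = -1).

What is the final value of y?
y = 3

Tracing execution:
Step 1: ABS(n) → y = 3
Step 2: SUB(m, y) → y = 3
Step 3: HALVE(m) → y = 3
Step 4: HALVE(m) → y = 3
Step 5: ABS(m) → y = 3
Step 6: SWAP(n, m) → y = 3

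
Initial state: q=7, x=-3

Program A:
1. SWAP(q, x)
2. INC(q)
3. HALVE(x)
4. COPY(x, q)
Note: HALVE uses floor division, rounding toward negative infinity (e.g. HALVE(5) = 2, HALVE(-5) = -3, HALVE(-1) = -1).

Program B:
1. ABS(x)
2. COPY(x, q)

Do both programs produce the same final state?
No

Program A final state: q=-2, x=-2
Program B final state: q=7, x=7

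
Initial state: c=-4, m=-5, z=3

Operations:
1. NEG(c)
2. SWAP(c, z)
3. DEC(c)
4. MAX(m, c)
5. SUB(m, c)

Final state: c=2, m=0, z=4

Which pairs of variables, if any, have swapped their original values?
None

Comparing initial and final values:
c: -4 → 2
m: -5 → 0
z: 3 → 4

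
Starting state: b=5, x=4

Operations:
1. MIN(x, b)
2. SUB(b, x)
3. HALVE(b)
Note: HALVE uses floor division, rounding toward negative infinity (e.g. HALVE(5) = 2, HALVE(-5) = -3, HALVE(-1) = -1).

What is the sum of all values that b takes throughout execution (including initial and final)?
11

Values of b at each step:
Initial: b = 5
After step 1: b = 5
After step 2: b = 1
After step 3: b = 0
Sum = 5 + 5 + 1 + 0 = 11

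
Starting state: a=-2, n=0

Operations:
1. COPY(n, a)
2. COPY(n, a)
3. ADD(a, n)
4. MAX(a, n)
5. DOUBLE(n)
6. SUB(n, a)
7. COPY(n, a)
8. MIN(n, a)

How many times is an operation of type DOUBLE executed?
1

Counting DOUBLE operations:
Step 5: DOUBLE(n) ← DOUBLE
Total: 1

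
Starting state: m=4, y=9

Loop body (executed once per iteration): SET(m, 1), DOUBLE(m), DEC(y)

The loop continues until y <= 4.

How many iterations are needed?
5

Tracing iterations:
Initial: m=4, y=9
After iteration 1: m=2, y=8
After iteration 2: m=2, y=7
After iteration 3: m=2, y=6
After iteration 4: m=2, y=5
After iteration 5: m=2, y=4
y <= 4 now holds, so the loop exits after 5 iterations.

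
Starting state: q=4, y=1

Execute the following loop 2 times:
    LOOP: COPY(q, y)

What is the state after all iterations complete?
q=1, y=1

Iteration trace:
Start: q=4, y=1
After iteration 1: q=1, y=1
After iteration 2: q=1, y=1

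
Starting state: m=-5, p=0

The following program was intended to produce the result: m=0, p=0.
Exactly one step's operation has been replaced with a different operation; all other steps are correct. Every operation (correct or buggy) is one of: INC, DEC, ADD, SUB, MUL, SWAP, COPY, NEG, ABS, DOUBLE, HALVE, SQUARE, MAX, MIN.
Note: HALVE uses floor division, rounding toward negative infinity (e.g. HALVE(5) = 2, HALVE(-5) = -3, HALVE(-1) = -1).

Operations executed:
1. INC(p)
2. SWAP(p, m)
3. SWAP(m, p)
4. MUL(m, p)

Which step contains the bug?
Step 1

Trace with buggy code:
Initial: m=-5, p=0
After step 1: m=-5, p=1
After step 2: m=1, p=-5
After step 3: m=-5, p=1
After step 4: m=-5, p=1
Actual final m=-5, p=1 ≠ expected m=0, p=0.
Step 1 is the only position where a single-operation replacement can produce the expected result.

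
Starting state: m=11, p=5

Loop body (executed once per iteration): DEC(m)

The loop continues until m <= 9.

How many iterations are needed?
2

Tracing iterations:
Initial: m=11, p=5
After iteration 1: m=10, p=5
After iteration 2: m=9, p=5
m <= 9 now holds, so the loop exits after 2 iterations.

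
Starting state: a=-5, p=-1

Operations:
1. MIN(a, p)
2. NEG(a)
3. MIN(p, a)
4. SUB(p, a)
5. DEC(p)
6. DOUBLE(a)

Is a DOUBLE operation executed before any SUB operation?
No

First DOUBLE: step 6
First SUB: step 4
Since 6 > 4, SUB comes first.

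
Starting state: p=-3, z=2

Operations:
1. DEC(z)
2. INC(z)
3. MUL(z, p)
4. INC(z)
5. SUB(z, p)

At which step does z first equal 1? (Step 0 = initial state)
Step 1

Tracing z:
Initial: z = 2
After step 1: z = 1 ← first occurrence
After step 2: z = 2
After step 3: z = -6
After step 4: z = -5
After step 5: z = -2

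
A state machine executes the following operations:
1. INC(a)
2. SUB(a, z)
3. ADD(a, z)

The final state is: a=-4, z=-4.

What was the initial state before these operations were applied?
a=-5, z=-4

Working backwards:
Final state: a=-4, z=-4
Before step 3 (ADD(a, z)): a=0, z=-4
Before step 2 (SUB(a, z)): a=-4, z=-4
Before step 1 (INC(a)): a=-5, z=-4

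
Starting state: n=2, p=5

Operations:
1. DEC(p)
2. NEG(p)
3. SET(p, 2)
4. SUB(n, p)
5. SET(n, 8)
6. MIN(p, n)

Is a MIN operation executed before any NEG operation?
No

First MIN: step 6
First NEG: step 2
Since 6 > 2, NEG comes first.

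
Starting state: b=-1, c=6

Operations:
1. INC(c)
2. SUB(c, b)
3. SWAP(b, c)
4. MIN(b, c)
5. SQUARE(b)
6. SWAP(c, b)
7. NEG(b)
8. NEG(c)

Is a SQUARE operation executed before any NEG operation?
Yes

First SQUARE: step 5
First NEG: step 7
Since 5 < 7, SQUARE comes first.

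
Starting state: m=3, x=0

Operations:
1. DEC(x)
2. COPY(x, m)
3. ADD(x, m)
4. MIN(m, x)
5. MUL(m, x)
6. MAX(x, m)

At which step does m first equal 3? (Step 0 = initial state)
Step 0

Tracing m:
Initial: m = 3 ← first occurrence
After step 1: m = 3
After step 2: m = 3
After step 3: m = 3
After step 4: m = 3
After step 5: m = 18
After step 6: m = 18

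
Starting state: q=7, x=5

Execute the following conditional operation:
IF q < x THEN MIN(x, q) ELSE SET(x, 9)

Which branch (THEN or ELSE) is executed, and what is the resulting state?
Branch: ELSE, Final state: q=7, x=9

Evaluating condition: q < x
q = 7, x = 5
Condition is False, so ELSE branch executes
After SET(x, 9): q=7, x=9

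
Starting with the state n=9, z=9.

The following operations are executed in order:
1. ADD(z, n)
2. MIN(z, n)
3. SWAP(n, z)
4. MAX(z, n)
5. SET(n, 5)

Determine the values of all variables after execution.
{n: 5, z: 9}

Step-by-step execution:
Initial: n=9, z=9
After step 1 (ADD(z, n)): n=9, z=18
After step 2 (MIN(z, n)): n=9, z=9
After step 3 (SWAP(n, z)): n=9, z=9
After step 4 (MAX(z, n)): n=9, z=9
After step 5 (SET(n, 5)): n=5, z=9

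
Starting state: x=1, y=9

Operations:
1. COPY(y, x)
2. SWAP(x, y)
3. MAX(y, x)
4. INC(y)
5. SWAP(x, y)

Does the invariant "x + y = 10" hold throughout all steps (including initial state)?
No, violated after step 1

The invariant is violated after step 1.

State at each step:
Initial: x=1, y=9
After step 1: x=1, y=1
After step 2: x=1, y=1
After step 3: x=1, y=1
After step 4: x=1, y=2
After step 5: x=2, y=1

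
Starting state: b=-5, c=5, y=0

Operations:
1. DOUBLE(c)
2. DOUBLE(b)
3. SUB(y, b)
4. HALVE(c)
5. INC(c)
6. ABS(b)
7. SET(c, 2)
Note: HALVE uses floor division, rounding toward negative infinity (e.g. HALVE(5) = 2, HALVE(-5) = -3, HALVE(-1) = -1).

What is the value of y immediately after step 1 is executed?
y = 0

Tracing y through execution:
Initial: y = 0
After step 1 (DOUBLE(c)): y = 0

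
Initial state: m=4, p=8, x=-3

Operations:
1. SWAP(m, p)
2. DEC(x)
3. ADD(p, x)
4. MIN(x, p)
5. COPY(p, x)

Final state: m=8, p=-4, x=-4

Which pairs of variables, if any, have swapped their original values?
None

Comparing initial and final values:
p: 8 → -4
m: 4 → 8
x: -3 → -4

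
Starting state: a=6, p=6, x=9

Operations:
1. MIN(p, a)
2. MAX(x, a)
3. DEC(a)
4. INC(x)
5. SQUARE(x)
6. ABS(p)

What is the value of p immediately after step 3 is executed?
p = 6

Tracing p through execution:
Initial: p = 6
After step 1 (MIN(p, a)): p = 6
After step 2 (MAX(x, a)): p = 6
After step 3 (DEC(a)): p = 6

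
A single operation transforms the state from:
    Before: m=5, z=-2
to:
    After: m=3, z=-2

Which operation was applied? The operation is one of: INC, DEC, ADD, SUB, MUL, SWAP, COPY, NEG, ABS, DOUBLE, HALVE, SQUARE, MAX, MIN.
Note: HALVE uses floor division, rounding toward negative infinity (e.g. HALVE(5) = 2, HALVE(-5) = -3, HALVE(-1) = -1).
ADD(m, z)

Analyzing the change:
Before: m=5, z=-2
After: m=3, z=-2
Variable m changed from 5 to 3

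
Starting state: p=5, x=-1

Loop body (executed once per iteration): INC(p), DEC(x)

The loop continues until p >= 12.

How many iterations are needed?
7

Tracing iterations:
Initial: p=5, x=-1
After iteration 1: p=6, x=-2
After iteration 2: p=7, x=-3
After iteration 3: p=8, x=-4
After iteration 4: p=9, x=-5
After iteration 5: p=10, x=-6
After iteration 6: p=11, x=-7
After iteration 7: p=12, x=-8
p >= 12 now holds, so the loop exits after 7 iterations.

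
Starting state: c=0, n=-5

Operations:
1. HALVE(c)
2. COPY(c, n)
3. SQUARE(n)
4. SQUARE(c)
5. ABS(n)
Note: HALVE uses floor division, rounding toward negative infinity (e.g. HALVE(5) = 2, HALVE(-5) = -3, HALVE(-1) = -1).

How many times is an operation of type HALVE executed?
1

Counting HALVE operations:
Step 1: HALVE(c) ← HALVE
Total: 1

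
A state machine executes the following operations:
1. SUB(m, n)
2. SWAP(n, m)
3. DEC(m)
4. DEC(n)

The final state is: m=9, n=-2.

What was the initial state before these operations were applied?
m=9, n=10

Working backwards:
Final state: m=9, n=-2
Before step 4 (DEC(n)): m=9, n=-1
Before step 3 (DEC(m)): m=10, n=-1
Before step 2 (SWAP(n, m)): m=-1, n=10
Before step 1 (SUB(m, n)): m=9, n=10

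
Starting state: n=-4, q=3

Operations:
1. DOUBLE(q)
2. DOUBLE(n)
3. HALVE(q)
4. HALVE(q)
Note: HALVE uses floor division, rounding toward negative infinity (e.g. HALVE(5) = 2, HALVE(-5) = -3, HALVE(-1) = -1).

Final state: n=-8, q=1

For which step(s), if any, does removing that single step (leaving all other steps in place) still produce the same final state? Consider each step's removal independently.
None - removing any single step changes the final result

Testing removal of each single step:
Without step 1: final = n=-8, q=0 (different)
Without step 2: final = n=-4, q=1 (different)
Without step 3: final = n=-8, q=3 (different)
Without step 4: final = n=-8, q=3 (different)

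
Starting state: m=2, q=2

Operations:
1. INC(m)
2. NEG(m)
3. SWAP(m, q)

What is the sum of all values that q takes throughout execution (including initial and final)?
3

Values of q at each step:
Initial: q = 2
After step 1: q = 2
After step 2: q = 2
After step 3: q = -3
Sum = 2 + 2 + 2 + -3 = 3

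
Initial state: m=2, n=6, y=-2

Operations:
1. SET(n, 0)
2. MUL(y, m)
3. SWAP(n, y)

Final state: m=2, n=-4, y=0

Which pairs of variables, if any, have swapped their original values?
None

Comparing initial and final values:
y: -2 → 0
m: 2 → 2
n: 6 → -4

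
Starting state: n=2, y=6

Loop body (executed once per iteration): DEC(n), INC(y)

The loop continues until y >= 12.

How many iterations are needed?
6

Tracing iterations:
Initial: n=2, y=6
After iteration 1: n=1, y=7
After iteration 2: n=0, y=8
After iteration 3: n=-1, y=9
After iteration 4: n=-2, y=10
After iteration 5: n=-3, y=11
After iteration 6: n=-4, y=12
y >= 12 now holds, so the loop exits after 6 iterations.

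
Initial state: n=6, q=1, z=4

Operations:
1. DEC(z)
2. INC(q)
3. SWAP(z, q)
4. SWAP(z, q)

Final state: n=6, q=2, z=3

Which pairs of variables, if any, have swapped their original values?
None

Comparing initial and final values:
n: 6 → 6
q: 1 → 2
z: 4 → 3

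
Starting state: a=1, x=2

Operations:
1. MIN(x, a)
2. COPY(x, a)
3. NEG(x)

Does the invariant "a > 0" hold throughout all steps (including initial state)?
Yes

The invariant holds at every step.

State at each step:
Initial: a=1, x=2
After step 1: a=1, x=1
After step 2: a=1, x=1
After step 3: a=1, x=-1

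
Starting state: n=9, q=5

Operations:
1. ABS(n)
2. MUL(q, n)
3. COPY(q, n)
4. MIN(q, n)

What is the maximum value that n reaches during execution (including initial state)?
9

Values of n at each step:
Initial: n = 9 ← maximum
After step 1: n = 9
After step 2: n = 9
After step 3: n = 9
After step 4: n = 9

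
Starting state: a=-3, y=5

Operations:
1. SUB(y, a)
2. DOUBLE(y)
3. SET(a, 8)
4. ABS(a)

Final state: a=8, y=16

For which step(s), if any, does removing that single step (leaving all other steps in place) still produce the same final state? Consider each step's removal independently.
Step(s) 4

Testing removal of each single step:
Without step 1: final = a=8, y=10 (different)
Without step 2: final = a=8, y=8 (different)
Without step 3: final = a=3, y=16 (different)
Without step 4: final = a=8, y=16 (same)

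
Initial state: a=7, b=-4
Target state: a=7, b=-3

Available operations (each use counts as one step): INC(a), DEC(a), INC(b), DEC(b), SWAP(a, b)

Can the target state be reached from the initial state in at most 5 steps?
Yes

Path (1 step): INC(b)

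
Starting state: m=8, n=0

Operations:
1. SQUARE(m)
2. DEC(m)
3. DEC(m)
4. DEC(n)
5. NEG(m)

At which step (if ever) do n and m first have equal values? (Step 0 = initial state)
Never

n and m never become equal during execution.

Comparing values at each step:
Initial: n=0, m=8
After step 1: n=0, m=64
After step 2: n=0, m=63
After step 3: n=0, m=62
After step 4: n=-1, m=62
After step 5: n=-1, m=-62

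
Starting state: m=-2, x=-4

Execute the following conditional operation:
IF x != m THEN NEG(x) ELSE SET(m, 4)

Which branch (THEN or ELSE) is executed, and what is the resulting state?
Branch: THEN, Final state: m=-2, x=4

Evaluating condition: x != m
x = -4, m = -2
Condition is True, so THEN branch executes
After NEG(x): m=-2, x=4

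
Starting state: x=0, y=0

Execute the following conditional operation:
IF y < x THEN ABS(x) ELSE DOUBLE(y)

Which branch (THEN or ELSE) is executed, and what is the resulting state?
Branch: ELSE, Final state: x=0, y=0

Evaluating condition: y < x
y = 0, x = 0
Condition is False, so ELSE branch executes
After DOUBLE(y): x=0, y=0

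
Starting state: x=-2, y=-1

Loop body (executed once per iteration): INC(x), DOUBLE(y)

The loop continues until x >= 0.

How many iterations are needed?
2

Tracing iterations:
Initial: x=-2, y=-1
After iteration 1: x=-1, y=-2
After iteration 2: x=0, y=-4
x >= 0 now holds, so the loop exits after 2 iterations.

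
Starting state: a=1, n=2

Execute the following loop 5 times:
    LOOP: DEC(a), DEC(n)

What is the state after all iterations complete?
a=-4, n=-3

Iteration trace:
Start: a=1, n=2
After iteration 1: a=0, n=1
After iteration 2: a=-1, n=0
After iteration 3: a=-2, n=-1
After iteration 4: a=-3, n=-2
After iteration 5: a=-4, n=-3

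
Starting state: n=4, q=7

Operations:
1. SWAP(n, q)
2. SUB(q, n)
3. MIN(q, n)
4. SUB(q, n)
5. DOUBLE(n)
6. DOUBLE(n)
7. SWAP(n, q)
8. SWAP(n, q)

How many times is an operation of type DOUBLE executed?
2

Counting DOUBLE operations:
Step 5: DOUBLE(n) ← DOUBLE
Step 6: DOUBLE(n) ← DOUBLE
Total: 2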